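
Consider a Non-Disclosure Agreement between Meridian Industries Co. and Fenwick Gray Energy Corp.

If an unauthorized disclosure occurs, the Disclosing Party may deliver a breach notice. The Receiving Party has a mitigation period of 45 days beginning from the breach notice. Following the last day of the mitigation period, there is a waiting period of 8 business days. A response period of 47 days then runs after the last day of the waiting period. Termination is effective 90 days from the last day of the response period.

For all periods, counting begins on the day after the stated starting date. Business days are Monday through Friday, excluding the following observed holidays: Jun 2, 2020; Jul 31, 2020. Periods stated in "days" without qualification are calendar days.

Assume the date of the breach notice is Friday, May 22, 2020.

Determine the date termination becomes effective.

Nov 30, 2020

Adding 45 calendar days to May 22, 2020 gives Jul 6, 2020, which is the last day of the mitigation period.
The last day of the waiting period: 8 business days after Monday, Jul 6, 2020, skipping weekends — Jul 7, Jul 8, Jul 9, Jul 10, Jul 13, Jul 14, Jul 15, Jul 16 — lands on Thursday, Jul 16, 2020.
Adding 47 calendar days to Jul 16, 2020 gives Sep 1, 2020, which is the last day of the response period.
Adding 90 calendar days to Sep 1, 2020 gives Nov 30, 2020, which is the date termination becomes effective.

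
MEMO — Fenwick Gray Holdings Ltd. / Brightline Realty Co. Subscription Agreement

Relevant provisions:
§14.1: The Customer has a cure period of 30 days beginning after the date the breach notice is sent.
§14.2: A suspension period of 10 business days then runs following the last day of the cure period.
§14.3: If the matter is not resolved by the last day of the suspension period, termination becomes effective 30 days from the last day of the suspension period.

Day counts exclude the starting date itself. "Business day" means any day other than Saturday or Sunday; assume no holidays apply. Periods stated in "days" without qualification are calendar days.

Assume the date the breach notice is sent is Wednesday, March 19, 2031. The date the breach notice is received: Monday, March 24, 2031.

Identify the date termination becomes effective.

June 1, 2031

Adding 30 calendar days to March 19, 2031 gives April 18, 2031, which is the last day of the cure period.
From Friday, April 18, 2031, 10 business days (Apr 21, Apr 22, Apr 23, Apr 24, Apr 25, Apr 28, Apr 29, Apr 30, May 1, May 2, skipping weekends) brings us to Friday, May 2, 2031, which is the last day of the suspension period.
The date termination becomes effective: May 2, 2031 + 30 days = June 1, 2031.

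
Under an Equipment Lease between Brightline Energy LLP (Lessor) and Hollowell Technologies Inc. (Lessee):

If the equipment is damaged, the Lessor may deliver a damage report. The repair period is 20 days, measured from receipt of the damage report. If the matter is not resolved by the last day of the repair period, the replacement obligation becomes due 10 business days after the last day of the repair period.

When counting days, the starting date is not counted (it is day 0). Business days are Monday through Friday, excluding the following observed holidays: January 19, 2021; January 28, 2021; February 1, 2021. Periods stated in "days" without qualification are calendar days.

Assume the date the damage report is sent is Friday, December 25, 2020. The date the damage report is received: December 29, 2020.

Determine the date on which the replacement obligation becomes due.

February 4, 2021

The last day of the repair period: December 29, 2020 + 20 days = January 18, 2021.
The date on which the replacement obligation becomes due: counting 10 business days from Monday, January 18, 2021 (Jan 20, Jan 21, Jan 22, Jan 25, Jan 26, Jan 27, Jan 29, Feb 2, Feb 3, Feb 4, skipping weekends and the listed holidays on Jan 19, Jan 28, Feb 1) reaches Thursday, February 4, 2021.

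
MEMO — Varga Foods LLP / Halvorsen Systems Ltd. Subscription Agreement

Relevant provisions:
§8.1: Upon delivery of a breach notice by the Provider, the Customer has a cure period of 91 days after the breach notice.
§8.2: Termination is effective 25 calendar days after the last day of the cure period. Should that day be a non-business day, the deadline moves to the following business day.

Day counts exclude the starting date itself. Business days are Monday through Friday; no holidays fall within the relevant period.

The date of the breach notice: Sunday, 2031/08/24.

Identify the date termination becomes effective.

2031/12/18

The last day of the cure period: 2031/08/24 + 91 days = 2031/11/23.
Adding 25 calendar days to 2031/11/23 gives 2031/12/18, which is the date termination becomes effective. 2031/12/18 is a Thursday, so no roll-forward applies.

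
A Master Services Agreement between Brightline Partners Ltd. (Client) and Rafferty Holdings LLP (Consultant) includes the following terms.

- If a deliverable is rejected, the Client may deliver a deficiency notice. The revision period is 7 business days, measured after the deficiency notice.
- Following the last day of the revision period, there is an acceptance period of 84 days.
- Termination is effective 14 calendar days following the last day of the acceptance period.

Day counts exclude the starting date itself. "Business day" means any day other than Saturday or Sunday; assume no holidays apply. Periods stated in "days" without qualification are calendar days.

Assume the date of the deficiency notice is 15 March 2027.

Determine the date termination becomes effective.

From Monday, 15 March 2027, 7 business days (Mar 16, Mar 17, Mar 18, Mar 19, Mar 22, Mar 23, Mar 24, skipping weekends) brings us to Wednesday, 24 March 2027, which is the last day of the revision period.
The last day of the acceptance period: 84 calendar days after 24 March 2027 is 16 June 2027.
The date termination becomes effective: 14 calendar days after 16 June 2027 is 30 June 2027.

30 June 2027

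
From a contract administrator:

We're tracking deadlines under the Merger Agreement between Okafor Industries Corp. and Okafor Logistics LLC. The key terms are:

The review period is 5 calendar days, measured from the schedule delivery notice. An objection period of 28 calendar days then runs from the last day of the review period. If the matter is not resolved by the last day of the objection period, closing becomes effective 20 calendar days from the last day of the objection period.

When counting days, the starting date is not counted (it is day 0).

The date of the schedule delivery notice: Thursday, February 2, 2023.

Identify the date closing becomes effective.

March 27, 2023

The last day of the review period: 5 calendar days after February 2, 2023 is February 7, 2023.
Adding 28 calendar days to February 7, 2023 gives March 7, 2023, which is the last day of the objection period.
The date closing becomes effective: March 7, 2023 + 20 days = March 27, 2023.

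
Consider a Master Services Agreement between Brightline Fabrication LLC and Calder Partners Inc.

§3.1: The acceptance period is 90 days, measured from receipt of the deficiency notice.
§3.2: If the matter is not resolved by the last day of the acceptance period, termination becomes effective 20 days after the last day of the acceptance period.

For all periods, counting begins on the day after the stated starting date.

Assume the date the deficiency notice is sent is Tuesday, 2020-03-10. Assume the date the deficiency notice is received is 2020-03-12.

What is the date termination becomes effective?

Adding 90 calendar days to 2020-03-12 gives 2020-06-10, which is the last day of the acceptance period.
Adding 20 calendar days to 2020-06-10 gives 2020-06-30, which is the date termination becomes effective.

2020-06-30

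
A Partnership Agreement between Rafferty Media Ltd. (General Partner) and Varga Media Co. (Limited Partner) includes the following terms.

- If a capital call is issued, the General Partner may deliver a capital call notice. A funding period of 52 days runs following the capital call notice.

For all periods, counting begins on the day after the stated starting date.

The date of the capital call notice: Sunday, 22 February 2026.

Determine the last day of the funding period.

The last day of the funding period: 52 calendar days after 22 February 2026 is 15 April 2026.

15 April 2026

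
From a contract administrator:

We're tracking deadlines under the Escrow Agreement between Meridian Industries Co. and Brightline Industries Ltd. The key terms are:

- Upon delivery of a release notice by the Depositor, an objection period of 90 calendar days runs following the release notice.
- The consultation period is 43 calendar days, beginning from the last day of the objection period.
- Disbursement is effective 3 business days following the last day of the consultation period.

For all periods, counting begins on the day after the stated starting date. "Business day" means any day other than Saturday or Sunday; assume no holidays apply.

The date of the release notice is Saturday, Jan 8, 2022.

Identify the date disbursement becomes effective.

The last day of the objection period: Jan 8, 2022 + 90 days = Apr 8, 2022.
The last day of the consultation period: 43 calendar days after Apr 8, 2022 is May 21, 2022.
The date disbursement becomes effective: counting 3 business days from Saturday, May 21, 2022 (May 23, May 24, May 25, skipping weekends) reaches Wednesday, May 25, 2022.

May 25, 2022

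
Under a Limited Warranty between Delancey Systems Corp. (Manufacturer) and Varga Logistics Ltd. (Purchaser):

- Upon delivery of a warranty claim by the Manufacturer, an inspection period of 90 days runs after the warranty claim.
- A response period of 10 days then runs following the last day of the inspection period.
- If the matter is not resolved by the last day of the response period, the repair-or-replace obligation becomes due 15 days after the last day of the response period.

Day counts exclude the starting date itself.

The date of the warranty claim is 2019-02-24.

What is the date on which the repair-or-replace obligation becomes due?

The last day of the inspection period: 2019-02-24 + 90 days = 2019-05-25.
The last day of the response period: 10 calendar days after 2019-05-25 is 2019-06-04.
The date on which the repair-or-replace obligation becomes due: 15 calendar days after 2019-06-04 is 2019-06-19.

2019-06-19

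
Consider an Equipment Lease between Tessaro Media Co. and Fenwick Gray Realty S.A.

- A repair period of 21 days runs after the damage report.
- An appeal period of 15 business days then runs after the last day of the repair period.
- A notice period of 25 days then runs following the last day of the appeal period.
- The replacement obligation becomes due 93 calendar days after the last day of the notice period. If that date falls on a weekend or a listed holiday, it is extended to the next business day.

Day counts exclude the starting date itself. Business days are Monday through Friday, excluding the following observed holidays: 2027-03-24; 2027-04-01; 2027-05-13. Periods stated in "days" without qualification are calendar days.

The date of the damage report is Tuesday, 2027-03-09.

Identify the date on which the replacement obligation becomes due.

2027-08-17

Adding 21 calendar days to 2027-03-09 gives 2027-03-30, which is the last day of the repair period.
From Tuesday, 2027-03-30, 15 business days (Mar 31, Apr 2, Apr 5, Apr 6, …, Apr 19, Apr 20, Apr 21, skipping weekends and the listed holiday on Apr 1) brings us to Wednesday, 2027-04-21, which is the last day of the appeal period.
The last day of the notice period: 25 calendar days after 2027-04-21 is 2027-05-16.
Adding 93 calendar days to 2027-05-16 gives 2027-08-17, which is the date on which the replacement obligation becomes due. 2027-08-17 is a Tuesday and is not a listed holiday, so no roll-forward applies.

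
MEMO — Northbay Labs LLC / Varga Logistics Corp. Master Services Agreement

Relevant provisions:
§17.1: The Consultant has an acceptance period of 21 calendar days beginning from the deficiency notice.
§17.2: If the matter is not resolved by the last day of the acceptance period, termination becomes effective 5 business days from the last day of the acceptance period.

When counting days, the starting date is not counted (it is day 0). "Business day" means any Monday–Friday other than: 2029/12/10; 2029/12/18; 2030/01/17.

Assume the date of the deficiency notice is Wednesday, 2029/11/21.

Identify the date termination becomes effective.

The last day of the acceptance period: 21 calendar days after 2029/11/21 is 2029/12/12.
The date termination becomes effective: counting 5 business days from Wednesday, 2029/12/12 (Dec 13, Dec 14, Dec 17, Dec 19, Dec 20, skipping weekends and the listed holiday on Dec 18) reaches Thursday, 2029/12/20.

2029/12/20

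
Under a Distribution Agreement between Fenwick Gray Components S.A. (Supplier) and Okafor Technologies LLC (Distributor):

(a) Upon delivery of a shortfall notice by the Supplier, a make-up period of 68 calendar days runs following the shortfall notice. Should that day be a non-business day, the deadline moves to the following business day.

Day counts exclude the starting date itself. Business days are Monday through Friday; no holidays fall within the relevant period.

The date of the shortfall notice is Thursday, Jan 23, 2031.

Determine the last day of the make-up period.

Apr 1, 2031

The last day of the make-up period: Jan 23, 2031 + 68 days = Apr 1, 2031. Apr 1, 2031 is a Tuesday, so no roll-forward applies.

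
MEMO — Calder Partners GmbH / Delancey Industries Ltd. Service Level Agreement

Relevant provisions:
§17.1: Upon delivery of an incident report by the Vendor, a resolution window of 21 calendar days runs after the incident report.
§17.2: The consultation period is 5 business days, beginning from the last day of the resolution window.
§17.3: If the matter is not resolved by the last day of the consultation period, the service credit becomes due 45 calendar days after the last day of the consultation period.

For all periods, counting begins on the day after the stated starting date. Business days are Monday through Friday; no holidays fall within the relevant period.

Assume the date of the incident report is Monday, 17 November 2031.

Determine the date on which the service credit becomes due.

29 January 2032

Adding 21 calendar days to 17 November 2031 gives 8 December 2031, which is the last day of the resolution window.
From Monday, 8 December 2031, 5 business days (Dec 9, Dec 10, Dec 11, Dec 12, Dec 15, skipping weekends) brings us to Monday, 15 December 2031, which is the last day of the consultation period.
The date on which the service credit becomes due: 45 calendar days after 15 December 2031 is 29 January 2032.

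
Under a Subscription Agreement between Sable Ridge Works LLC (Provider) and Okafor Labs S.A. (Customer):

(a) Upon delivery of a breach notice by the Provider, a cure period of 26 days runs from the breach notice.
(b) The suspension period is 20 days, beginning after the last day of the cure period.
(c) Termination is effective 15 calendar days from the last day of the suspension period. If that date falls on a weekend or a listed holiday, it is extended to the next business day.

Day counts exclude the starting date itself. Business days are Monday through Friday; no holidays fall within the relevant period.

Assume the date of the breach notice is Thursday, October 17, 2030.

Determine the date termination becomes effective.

December 17, 2030

The last day of the cure period: 26 calendar days after October 17, 2030 is November 12, 2030.
The last day of the suspension period: 20 calendar days after November 12, 2030 is December 2, 2030.
The date termination becomes effective: December 2, 2030 + 15 days = December 17, 2030. December 17, 2030 is a Tuesday, so no roll-forward applies.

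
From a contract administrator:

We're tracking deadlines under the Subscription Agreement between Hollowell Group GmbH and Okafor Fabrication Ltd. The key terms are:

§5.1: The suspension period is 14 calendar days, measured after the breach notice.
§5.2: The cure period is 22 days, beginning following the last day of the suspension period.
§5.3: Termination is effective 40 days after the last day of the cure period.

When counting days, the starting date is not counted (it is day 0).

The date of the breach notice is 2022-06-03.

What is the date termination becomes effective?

Adding 14 calendar days to 2022-06-03 gives 2022-06-17, which is the last day of the suspension period.
The last day of the cure period: 22 calendar days after 2022-06-17 is 2022-07-09.
The date termination becomes effective: 2022-07-09 + 40 days = 2022-08-18.

2022-08-18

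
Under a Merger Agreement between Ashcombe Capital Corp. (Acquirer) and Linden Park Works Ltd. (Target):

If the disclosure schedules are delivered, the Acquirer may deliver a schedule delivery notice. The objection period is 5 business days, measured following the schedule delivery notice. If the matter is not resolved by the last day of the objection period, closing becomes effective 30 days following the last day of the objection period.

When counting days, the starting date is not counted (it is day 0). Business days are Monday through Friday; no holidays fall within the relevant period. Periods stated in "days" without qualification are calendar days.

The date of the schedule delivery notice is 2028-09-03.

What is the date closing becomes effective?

2028-10-08

The last day of the objection period: counting 5 business days from Sunday, 2028-09-03 (Sep 4, Sep 5, Sep 6, Sep 7, Sep 8, skipping weekends) reaches Friday, 2028-09-08.
The date closing becomes effective: 2028-09-08 + 30 days = 2028-10-08.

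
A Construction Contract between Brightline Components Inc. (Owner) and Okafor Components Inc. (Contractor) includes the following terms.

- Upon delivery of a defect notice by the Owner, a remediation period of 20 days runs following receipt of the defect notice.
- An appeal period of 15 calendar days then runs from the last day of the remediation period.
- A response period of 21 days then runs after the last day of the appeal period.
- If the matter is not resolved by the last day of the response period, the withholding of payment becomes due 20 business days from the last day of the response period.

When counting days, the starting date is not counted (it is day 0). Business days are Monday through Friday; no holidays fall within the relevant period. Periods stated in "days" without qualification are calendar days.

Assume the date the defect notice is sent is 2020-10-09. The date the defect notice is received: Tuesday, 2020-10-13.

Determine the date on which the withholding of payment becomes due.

The last day of the remediation period: 2020-10-13 + 20 days = 2020-11-02.
The last day of the appeal period: 2020-11-02 + 15 days = 2020-11-17.
Adding 21 calendar days to 2020-11-17 gives 2020-12-08, which is the last day of the response period.
From Tuesday, 2020-12-08, 20 business days (Dec 9, Dec 10, Dec 11, Dec 14, …, Jan 1, Jan 4, Jan 5, skipping weekends) brings us to Tuesday, 2021-01-05, which is the date on which the withholding of payment becomes due.

2021-01-05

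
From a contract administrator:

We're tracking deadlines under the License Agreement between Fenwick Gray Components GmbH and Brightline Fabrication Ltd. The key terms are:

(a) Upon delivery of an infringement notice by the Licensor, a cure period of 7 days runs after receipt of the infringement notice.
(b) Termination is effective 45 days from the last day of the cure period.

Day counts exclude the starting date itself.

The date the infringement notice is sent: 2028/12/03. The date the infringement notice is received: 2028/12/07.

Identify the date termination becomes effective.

The last day of the cure period: 7 calendar days after 2028/12/07 is 2028/12/14.
The date termination becomes effective: 2028/12/14 + 45 days = 2029/01/28.

2029/01/28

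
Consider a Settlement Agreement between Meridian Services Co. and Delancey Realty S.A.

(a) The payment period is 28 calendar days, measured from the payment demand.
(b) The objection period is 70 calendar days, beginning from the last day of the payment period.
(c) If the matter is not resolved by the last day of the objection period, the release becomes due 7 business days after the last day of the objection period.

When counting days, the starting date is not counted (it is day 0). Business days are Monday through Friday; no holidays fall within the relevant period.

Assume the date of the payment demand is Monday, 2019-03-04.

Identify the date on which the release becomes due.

2019-06-19

The last day of the payment period: 2019-03-04 + 28 days = 2019-04-01.
Adding 70 calendar days to 2019-04-01 gives 2019-06-10, which is the last day of the objection period.
From Monday, 2019-06-10, 7 business days (Jun 11, Jun 12, Jun 13, Jun 14, Jun 17, Jun 18, Jun 19, skipping weekends) brings us to Wednesday, 2019-06-19, which is the date on which the release becomes due.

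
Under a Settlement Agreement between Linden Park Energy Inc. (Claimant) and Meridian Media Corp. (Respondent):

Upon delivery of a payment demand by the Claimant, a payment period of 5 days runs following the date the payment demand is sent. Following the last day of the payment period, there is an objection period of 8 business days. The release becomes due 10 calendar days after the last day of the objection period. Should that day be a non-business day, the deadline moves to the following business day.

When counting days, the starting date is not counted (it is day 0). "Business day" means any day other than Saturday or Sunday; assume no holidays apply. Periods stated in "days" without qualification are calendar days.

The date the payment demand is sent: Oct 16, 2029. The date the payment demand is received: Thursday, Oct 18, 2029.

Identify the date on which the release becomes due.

Nov 12, 2029

The last day of the payment period: 5 calendar days after Oct 16, 2029 is Oct 21, 2029.
The last day of the objection period: counting 8 business days from Sunday, Oct 21, 2029 (Oct 22, Oct 23, Oct 24, Oct 25, Oct 26, Oct 29, Oct 30, Oct 31, skipping weekends) reaches Wednesday, Oct 31, 2029.
The date on which the release becomes due: 10 calendar days after Oct 31, 2029 is Nov 10, 2029. That falls on a Saturday, so it rolls to the next business day, Monday, Nov 12, 2029.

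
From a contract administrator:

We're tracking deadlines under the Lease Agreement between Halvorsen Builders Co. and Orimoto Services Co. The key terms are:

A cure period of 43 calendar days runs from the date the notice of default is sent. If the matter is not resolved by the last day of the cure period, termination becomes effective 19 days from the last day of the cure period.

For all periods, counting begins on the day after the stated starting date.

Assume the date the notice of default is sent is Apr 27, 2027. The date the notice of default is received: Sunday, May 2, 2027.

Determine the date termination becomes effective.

The last day of the cure period: Apr 27, 2027 + 43 days = Jun 9, 2027.
The date termination becomes effective: Jun 9, 2027 + 19 days = Jun 28, 2027.

Jun 28, 2027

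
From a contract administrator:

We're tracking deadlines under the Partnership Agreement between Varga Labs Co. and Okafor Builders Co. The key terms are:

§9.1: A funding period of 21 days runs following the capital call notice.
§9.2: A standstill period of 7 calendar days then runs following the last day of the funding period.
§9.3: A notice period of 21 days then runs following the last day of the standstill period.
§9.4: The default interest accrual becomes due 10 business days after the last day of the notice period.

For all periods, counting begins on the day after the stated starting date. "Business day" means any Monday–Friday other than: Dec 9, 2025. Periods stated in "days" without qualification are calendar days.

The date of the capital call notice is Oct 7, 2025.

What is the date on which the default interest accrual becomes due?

The last day of the funding period: Oct 7, 2025 + 21 days = Oct 28, 2025.
The last day of the standstill period: Oct 28, 2025 + 7 days = Nov 4, 2025.
Adding 21 calendar days to Nov 4, 2025 gives Nov 25, 2025, which is the last day of the notice period.
From Tuesday, Nov 25, 2025, 10 business days (Nov 26, Nov 27, Nov 28, Dec 1, Dec 2, Dec 3, Dec 4, Dec 5, Dec 8, Dec 10, skipping weekends and the listed holiday on Dec 9) brings us to Wednesday, Dec 10, 2025, which is the date on which the default interest accrual becomes due.

Dec 10, 2025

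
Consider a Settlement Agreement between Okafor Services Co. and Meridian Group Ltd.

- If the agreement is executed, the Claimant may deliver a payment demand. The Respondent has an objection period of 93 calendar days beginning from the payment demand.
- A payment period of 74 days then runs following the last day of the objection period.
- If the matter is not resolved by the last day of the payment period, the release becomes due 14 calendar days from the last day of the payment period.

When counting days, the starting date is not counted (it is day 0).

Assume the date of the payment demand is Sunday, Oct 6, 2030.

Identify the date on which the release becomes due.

Apr 5, 2031

The last day of the objection period: Oct 6, 2030 + 93 days = Jan 7, 2031.
Adding 74 calendar days to Jan 7, 2031 gives Mar 22, 2031, which is the last day of the payment period.
The date on which the release becomes due: Mar 22, 2031 + 14 days = Apr 5, 2031.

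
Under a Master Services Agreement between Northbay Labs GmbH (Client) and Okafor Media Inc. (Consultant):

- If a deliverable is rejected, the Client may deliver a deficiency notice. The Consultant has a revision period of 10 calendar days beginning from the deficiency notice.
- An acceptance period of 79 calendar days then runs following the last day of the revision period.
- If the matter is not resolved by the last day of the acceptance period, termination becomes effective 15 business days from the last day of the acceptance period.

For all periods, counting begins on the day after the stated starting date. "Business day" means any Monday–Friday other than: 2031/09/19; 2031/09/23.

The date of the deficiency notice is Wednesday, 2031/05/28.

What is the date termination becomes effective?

Adding 10 calendar days to 2031/05/28 gives 2031/06/07, which is the last day of the revision period.
Adding 79 calendar days to 2031/06/07 gives 2031/08/25, which is the last day of the acceptance period.
From Monday, 2031/08/25, 15 business days (Aug 26, Aug 27, Aug 28, Aug 29, …, Sep 11, Sep 12, Sep 15, skipping weekends) brings us to Monday, 2031/09/15, which is the date termination becomes effective.

2031/09/15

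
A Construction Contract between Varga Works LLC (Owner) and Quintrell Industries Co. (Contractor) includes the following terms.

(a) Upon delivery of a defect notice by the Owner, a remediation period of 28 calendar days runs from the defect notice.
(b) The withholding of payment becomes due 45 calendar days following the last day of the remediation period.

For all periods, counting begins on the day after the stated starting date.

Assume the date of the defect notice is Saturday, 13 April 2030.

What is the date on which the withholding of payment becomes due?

The last day of the remediation period: 28 calendar days after 13 April 2030 is 11 May 2030.
The date on which the withholding of payment becomes due: 11 May 2030 + 45 days = 25 June 2030.

25 June 2030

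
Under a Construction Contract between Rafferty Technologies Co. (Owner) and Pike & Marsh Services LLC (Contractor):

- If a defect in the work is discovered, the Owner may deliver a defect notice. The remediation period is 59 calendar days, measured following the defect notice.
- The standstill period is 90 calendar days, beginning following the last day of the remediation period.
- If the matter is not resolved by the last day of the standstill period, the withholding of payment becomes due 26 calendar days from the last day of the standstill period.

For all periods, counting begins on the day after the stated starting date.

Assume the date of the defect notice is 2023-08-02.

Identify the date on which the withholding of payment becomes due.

2024-01-24

The last day of the remediation period: 59 calendar days after 2023-08-02 is 2023-09-30.
Adding 90 calendar days to 2023-09-30 gives 2023-12-29, which is the last day of the standstill period.
The date on which the withholding of payment becomes due: 2023-12-29 + 26 days = 2024-01-24.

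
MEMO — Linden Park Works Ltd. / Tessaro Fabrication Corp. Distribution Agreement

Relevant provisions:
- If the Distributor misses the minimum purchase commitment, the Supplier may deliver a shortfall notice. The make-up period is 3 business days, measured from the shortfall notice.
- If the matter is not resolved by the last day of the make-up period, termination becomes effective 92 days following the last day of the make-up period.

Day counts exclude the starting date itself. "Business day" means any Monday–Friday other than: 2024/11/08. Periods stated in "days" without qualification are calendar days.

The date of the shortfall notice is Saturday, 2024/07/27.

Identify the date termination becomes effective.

2024/10/31

The last day of the make-up period: 3 business days after Saturday, 2024/07/27, skipping weekends — Jul 29, Jul 30, Jul 31 — lands on Wednesday, 2024/07/31.
The date termination becomes effective: 2024/07/31 + 92 days = 2024/10/31.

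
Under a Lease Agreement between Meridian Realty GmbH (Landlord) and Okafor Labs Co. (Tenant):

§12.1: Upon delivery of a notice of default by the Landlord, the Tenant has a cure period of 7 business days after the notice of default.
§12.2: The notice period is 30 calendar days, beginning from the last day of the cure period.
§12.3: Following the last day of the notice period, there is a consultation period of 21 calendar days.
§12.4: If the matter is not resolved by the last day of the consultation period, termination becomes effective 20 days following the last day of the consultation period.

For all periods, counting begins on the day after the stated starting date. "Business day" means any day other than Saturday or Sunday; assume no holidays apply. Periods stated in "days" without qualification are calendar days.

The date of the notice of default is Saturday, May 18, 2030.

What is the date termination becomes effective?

The last day of the cure period: 7 business days after Saturday, May 18, 2030, skipping weekends — May 20, May 21, May 22, May 23, May 24, May 27, May 28 — lands on Tuesday, May 28, 2030.
The last day of the notice period: May 28, 2030 + 30 days = Jun 27, 2030.
The last day of the consultation period: Jun 27, 2030 + 21 days = Jul 18, 2030.
The date termination becomes effective: 20 calendar days after Jul 18, 2030 is Aug 7, 2030.

Aug 7, 2030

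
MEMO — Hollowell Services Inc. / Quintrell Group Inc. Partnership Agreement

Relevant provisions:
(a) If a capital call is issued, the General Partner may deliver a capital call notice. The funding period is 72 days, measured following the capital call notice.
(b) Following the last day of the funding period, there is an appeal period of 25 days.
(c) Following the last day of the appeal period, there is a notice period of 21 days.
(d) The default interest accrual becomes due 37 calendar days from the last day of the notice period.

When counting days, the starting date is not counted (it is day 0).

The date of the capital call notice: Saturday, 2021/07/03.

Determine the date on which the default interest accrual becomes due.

2021/12/05

The last day of the funding period: 72 calendar days after 2021/07/03 is 2021/09/13.
Adding 25 calendar days to 2021/09/13 gives 2021/10/08, which is the last day of the appeal period.
The last day of the notice period: 21 calendar days after 2021/10/08 is 2021/10/29.
The date on which the default interest accrual becomes due: 37 calendar days after 2021/10/29 is 2021/12/05.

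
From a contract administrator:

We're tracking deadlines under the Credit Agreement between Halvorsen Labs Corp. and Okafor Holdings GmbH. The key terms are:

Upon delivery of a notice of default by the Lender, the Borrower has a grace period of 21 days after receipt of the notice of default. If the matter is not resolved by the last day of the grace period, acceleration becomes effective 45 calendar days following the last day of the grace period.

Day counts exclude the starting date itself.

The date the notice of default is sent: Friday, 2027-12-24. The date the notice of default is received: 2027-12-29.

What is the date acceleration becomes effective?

Adding 21 calendar days to 2027-12-29 gives 2028-01-19, which is the last day of the grace period.
The date acceleration becomes effective: 2028-01-19 + 45 days = 2028-03-04.

2028-03-04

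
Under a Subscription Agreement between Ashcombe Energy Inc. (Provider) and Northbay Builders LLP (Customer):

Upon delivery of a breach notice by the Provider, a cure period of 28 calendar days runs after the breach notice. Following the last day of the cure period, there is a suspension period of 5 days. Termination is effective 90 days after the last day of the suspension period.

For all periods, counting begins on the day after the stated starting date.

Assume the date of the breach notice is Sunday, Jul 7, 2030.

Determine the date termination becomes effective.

Nov 7, 2030

The last day of the cure period: 28 calendar days after Jul 7, 2030 is Aug 4, 2030.
Adding 5 calendar days to Aug 4, 2030 gives Aug 9, 2030, which is the last day of the suspension period.
The date termination becomes effective: 90 calendar days after Aug 9, 2030 is Nov 7, 2030.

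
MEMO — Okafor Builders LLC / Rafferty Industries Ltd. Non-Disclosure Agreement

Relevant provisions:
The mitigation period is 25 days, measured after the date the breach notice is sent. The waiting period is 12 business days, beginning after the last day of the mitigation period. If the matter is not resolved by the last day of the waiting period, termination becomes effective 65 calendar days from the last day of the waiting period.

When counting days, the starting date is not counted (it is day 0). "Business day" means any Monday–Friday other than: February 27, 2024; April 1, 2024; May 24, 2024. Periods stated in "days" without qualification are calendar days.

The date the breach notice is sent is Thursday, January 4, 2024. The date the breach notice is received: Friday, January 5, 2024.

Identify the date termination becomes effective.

The last day of the mitigation period: 25 calendar days after January 4, 2024 is January 29, 2024.
The last day of the waiting period: counting 12 business days from Monday, January 29, 2024 (Jan 30, Jan 31, Feb 1, Feb 2, …, Feb 12, Feb 13, Feb 14, skipping weekends) reaches Wednesday, February 14, 2024.
Adding 65 calendar days to February 14, 2024 gives April 19, 2024, which is the date termination becomes effective.

April 19, 2024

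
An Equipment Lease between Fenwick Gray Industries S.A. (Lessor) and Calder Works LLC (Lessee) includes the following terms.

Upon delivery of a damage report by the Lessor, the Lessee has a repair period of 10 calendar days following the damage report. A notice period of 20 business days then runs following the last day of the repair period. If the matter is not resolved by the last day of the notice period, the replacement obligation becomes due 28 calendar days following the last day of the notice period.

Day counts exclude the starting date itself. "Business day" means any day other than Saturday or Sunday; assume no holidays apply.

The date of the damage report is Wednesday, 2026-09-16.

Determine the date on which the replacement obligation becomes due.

2026-11-20

Adding 10 calendar days to 2026-09-16 gives 2026-09-26, which is the last day of the repair period.
The last day of the notice period: counting 20 business days from Saturday, 2026-09-26 (Sep 28, Sep 29, Sep 30, Oct 1, …, Oct 21, Oct 22, Oct 23, skipping weekends) reaches Friday, 2026-10-23.
The date on which the replacement obligation becomes due: 28 calendar days after 2026-10-23 is 2026-11-20.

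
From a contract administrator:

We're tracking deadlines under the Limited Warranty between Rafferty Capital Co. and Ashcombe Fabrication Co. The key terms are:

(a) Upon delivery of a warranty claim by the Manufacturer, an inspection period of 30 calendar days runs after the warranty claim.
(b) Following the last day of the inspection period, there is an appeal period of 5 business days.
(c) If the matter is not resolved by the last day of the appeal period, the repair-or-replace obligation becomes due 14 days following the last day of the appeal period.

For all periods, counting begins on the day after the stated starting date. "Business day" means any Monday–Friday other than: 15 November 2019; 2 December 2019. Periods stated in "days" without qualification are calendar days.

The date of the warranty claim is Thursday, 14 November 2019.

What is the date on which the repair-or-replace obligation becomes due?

The last day of the inspection period: 30 calendar days after 14 November 2019 is 14 December 2019.
The last day of the appeal period: 5 business days after Saturday, 14 December 2019, skipping weekends — Dec 16, Dec 17, Dec 18, Dec 19, Dec 20 — lands on Friday, 20 December 2019.
The date on which the repair-or-replace obligation becomes due: 14 calendar days after 20 December 2019 is 3 January 2020.

3 January 2020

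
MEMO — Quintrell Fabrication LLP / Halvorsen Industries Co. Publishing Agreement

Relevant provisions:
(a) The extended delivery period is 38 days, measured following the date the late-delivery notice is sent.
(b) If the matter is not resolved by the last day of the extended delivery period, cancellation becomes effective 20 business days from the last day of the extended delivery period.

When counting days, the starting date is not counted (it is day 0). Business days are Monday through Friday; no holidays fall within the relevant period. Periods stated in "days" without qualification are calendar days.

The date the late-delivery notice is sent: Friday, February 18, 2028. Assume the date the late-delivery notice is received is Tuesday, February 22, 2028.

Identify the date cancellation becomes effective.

April 24, 2028

The last day of the extended delivery period: 38 calendar days after February 18, 2028 is March 27, 2028.
The date cancellation becomes effective: counting 20 business days from Monday, March 27, 2028 (Mar 28, Mar 29, Mar 30, Mar 31, …, Apr 20, Apr 21, Apr 24, skipping weekends) reaches Monday, April 24, 2028.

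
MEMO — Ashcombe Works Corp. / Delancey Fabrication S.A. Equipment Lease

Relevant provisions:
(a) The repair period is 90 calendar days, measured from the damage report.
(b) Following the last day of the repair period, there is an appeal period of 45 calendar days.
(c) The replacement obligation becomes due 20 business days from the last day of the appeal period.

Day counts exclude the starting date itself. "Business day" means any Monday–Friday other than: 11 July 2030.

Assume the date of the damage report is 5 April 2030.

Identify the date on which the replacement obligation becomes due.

13 September 2030

Adding 90 calendar days to 5 April 2030 gives 4 July 2030, which is the last day of the repair period.
Adding 45 calendar days to 4 July 2030 gives 18 August 2030, which is the last day of the appeal period.
From Sunday, 18 August 2030, 20 business days (Aug 19, Aug 20, Aug 21, Aug 22, …, Sep 11, Sep 12, Sep 13, skipping weekends) brings us to Friday, 13 September 2030, which is the date on which the replacement obligation becomes due.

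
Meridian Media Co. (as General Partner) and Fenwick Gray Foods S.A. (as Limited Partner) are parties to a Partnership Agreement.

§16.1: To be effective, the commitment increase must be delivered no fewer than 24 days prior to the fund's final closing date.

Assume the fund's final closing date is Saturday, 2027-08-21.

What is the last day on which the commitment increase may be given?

2027-07-28

2027-08-21 minus 24 days is 2027-07-28.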